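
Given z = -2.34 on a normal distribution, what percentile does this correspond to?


CDF(z) = 0.5 * (1 + erf(z/sqrt(2)))
erf(-1.6546) = -0.9807
CDF = 0.0096
Percentile rank = 0.0096 * 100 = 0.96

0.96


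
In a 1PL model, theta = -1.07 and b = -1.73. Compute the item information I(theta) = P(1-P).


P = 1/(1+exp(-(-1.07--1.73))) = 0.6593
I = P*(1-P) = 0.6593 * 0.3407
I = 0.2246

0.2246


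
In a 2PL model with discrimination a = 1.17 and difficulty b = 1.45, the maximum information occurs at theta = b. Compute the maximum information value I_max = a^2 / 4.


For 2PL, max info at theta = b = 1.45
I_max = a^2 / 4 = 1.17^2 / 4
= 1.3689 / 4
I_max = 0.3422

0.3422


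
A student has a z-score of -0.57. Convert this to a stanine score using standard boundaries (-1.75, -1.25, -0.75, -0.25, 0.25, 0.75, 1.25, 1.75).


Stanine boundaries: [-1.75, -1.25, -0.75, -0.25, 0.25, 0.75, 1.25, 1.75]
z = -0.57
Check each boundary:
  z >= -1.75 -> could be stanine 2
  z >= -1.25 -> could be stanine 3
  z >= -0.75 -> could be stanine 4
  z < -0.25
  z < 0.25
  z < 0.75
  z < 1.25
  z < 1.75
Highest qualifying boundary gives stanine = 4

4


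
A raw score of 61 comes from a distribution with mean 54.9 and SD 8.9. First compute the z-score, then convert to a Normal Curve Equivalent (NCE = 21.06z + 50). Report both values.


z = (X - mean) / SD = (61 - 54.9) / 8.9
z = 6.1 / 8.9
z = 0.6854
NCE = NCE = 21.06z + 50
Carry z at full precision (z = 6.1 / 8.9) into the conversion:
NCE = 21.06 * (6.1 / 8.9) + 50 = 128.466 / 8.9 + 50
NCE = 14.4344 + 50
NCE = 64.4344

64.4344


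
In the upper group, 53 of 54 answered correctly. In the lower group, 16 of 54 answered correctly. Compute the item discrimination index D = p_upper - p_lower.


p_upper = 53/54 = 0.9815
p_lower = 16/54 = 0.2963
D = 0.9815 - 0.2963 = 0.6852

0.6852


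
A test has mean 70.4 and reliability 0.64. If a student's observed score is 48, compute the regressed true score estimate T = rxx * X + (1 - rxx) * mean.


T_est = rxx * X + (1 - rxx) * mean
T_est = 0.64 * 48 + 0.36 * 70.4
T_est = 30.72 + 25.344
T_est = 56.064

56.064


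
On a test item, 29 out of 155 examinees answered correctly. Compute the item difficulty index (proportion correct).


Item difficulty p = number correct / total examinees
p = 29 / 155
p = 0.1871

0.1871


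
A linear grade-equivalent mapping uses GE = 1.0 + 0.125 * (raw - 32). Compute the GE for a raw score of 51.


raw - median = 51 - 32 = 19
slope * diff = 0.125 * 19 = 2.375
GE = 1.0 + 2.375
GE = 3.375

3.375


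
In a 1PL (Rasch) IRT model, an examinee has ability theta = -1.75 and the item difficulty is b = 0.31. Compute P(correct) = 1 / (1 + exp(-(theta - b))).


theta - b = -1.75 - 0.31 = -2.06
exp(-(theta - b)) = exp(2.06) = 7.846
P = 1 / (1 + 7.846)
P = 0.113

0.113


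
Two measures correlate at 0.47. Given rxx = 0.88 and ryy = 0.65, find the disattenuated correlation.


r_corrected = rxy / sqrt(rxx * ryy)
= 0.47 / sqrt(0.88 * 0.65)
= 0.47 / sqrt(0.572)
= 0.47 / 0.756307
r_corrected = 0.6214

0.6214


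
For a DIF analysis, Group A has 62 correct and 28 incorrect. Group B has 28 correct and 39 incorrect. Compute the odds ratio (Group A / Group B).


Odds_A = 62/28 = 2.2143
Odds_B = 28/39 = 0.7179
OR = Odds_A / Odds_B = 2.2143 / 0.7179
Exactly, OR = (62 * 39) / (28 * 28) = 2418 / 784
OR = 3.0842

3.0842


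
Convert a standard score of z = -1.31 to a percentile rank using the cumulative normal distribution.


CDF(z) = 0.5 * (1 + erf(z/sqrt(2)))
erf(-0.9263) = -0.8098
CDF = 0.0951
Percentile rank = 0.0951 * 100 = 9.51

9.51


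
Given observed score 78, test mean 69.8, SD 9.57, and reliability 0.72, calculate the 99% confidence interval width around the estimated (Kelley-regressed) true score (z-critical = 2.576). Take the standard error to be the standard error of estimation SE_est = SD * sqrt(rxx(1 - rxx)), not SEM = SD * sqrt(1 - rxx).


True score estimate = 0.72*78 + 0.28*69.8 = 75.704
SE_est = SD * sqrt(rxx * (1 - rxx)) = 9.57 * sqrt(0.72 * 0.28) = 9.57 * sqrt(0.2016) = 4.296919
CI = T_est +/- z * SE_est, so width = 2 * z * SE_est = 2 * 2.576 * 4.296919
Width = 22.1377

22.1377


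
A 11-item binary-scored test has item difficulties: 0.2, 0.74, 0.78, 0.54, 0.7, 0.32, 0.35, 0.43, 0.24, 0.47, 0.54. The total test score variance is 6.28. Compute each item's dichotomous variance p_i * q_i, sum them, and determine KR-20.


For each item, compute p_i * q_i:
  Item 1: 0.2 * 0.8 = 0.16
  Item 2: 0.74 * 0.26 = 0.1924
  Item 3: 0.78 * 0.22 = 0.1716
  Item 4: 0.54 * 0.46 = 0.2484
  Item 5: 0.7 * 0.3 = 0.21
  Item 6: 0.32 * 0.68 = 0.2176
  Item 7: 0.35 * 0.65 = 0.2275
  Item 8: 0.43 * 0.57 = 0.2451
  Item 9: 0.24 * 0.76 = 0.1824
  Item 10: 0.47 * 0.53 = 0.2491
  Item 11: 0.54 * 0.46 = 0.2484
Sum(p_i * q_i) = 0.16 + 0.1924 + 0.1716 + 0.2484 + 0.21 + 0.2176 + 0.2275 + 0.2451 + 0.1824 + 0.2491 + 0.2484 = 2.3525
KR-20 = (k/(k-1)) * (1 - Sum(p_i*q_i) / Var_total)
= (11/10) * (1 - 2.3525/6.28)
= 1.1 * 0.6254
KR-20 = 0.6879

0.6879


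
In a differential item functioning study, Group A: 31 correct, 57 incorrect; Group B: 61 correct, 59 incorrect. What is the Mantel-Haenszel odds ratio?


Odds_A = 31/57 = 0.5439
Odds_B = 61/59 = 1.0339
OR = Odds_A / Odds_B = 0.5439 / 1.0339
Exactly, OR = (31 * 59) / (57 * 61) = 1829 / 3477
OR = 0.526

0.526


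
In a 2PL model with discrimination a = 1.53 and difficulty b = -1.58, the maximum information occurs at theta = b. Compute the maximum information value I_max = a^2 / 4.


For 2PL, max info at theta = b = -1.58
I_max = a^2 / 4 = 1.53^2 / 4
= 2.3409 / 4
I_max = 0.5852

0.5852


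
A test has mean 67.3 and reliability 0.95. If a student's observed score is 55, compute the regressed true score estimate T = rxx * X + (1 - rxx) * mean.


T_est = rxx * X + (1 - rxx) * mean
T_est = 0.95 * 55 + 0.05 * 67.3
T_est = 52.25 + 3.365
T_est = 55.615

55.615


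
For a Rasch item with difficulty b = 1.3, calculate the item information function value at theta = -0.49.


P = 1/(1+exp(-(-0.49-1.3))) = 0.1431
I = P*(1-P) = 0.1431 * 0.8569
I = 0.1226

0.1226


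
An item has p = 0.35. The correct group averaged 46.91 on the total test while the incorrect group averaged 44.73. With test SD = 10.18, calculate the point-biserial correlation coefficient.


q = 1 - p = 0.65
rpb = ((M1 - M0) / SD) * sqrt(p * q)
rpb = ((46.91 - 44.73) / 10.18) * sqrt(0.35 * 0.65)
rpb = 0.1021

0.1021


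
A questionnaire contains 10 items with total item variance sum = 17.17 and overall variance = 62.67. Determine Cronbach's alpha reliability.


alpha = (k/(k-1)) * (1 - sum(si^2)/s_total^2)
= (10/9) * (1 - 17.17/62.67)
alpha = 0.8067

0.8067


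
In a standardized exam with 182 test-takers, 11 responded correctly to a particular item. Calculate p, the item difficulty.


Item difficulty p = number correct / total examinees
p = 11 / 182
p = 0.0604

0.0604


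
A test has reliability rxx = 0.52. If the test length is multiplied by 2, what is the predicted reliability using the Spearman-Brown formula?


r_new = (n * rxx) / (1 + (n-1) * rxx)
r_new = (2 * 0.52) / (1 + 1 * 0.52)
r_new = 1.04 / 1.52
r_new = 0.6842

0.6842


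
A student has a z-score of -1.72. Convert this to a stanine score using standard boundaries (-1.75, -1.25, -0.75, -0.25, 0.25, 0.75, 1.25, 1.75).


Stanine boundaries: [-1.75, -1.25, -0.75, -0.25, 0.25, 0.75, 1.25, 1.75]
z = -1.72
Check each boundary:
  z >= -1.75 -> could be stanine 2
  z < -1.25
  z < -0.75
  z < -0.25
  z < 0.25
  z < 0.75
  z < 1.25
  z < 1.75
Highest qualifying boundary gives stanine = 2

2


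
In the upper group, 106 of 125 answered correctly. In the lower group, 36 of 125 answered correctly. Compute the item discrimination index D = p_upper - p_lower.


p_upper = 106/125 = 0.848
p_lower = 36/125 = 0.288
D = 0.848 - 0.288 = 0.56

0.56


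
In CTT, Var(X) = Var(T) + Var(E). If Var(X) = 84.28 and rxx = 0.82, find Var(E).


var_true = rxx * var_obs = 0.82 * 84.28 = 69.1096
var_error = var_obs - var_true
var_error = 84.28 - 69.1096
var_error = 15.1704

15.1704


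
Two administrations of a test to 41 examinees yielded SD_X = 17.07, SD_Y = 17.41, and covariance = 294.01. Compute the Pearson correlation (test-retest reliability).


r = cov(X,Y) / (SD_X * SD_Y)
r = 294.01 / (17.07 * 17.41)
r = 294.01 / 297.1887
r = 0.9893

0.9893


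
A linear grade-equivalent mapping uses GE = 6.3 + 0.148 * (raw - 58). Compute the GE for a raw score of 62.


raw - median = 62 - 58 = 4
slope * diff = 0.148 * 4 = 0.592
GE = 6.3 + 0.592
GE = 6.892

6.892


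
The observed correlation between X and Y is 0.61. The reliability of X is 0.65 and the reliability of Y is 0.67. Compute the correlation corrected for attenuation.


r_corrected = rxy / sqrt(rxx * ryy)
= 0.61 / sqrt(0.65 * 0.67)
= 0.61 / sqrt(0.4355)
= 0.61 / 0.659924
r_corrected = 0.9243

0.9243


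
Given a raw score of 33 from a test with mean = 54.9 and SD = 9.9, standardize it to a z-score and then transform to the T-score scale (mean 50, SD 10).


z = (X - mean) / SD = (33 - 54.9) / 9.9
z = -21.9 / 9.9
z = -2.2121
T-score = T = 50 + 10z
Carry z at full precision (z = -21.9 / 9.9) into the conversion:
T-score = 50 + 10 * (-21.9 / 9.9) = 50 + -219 / 9.9
T-score = 50 + -22.1212
T-score = 27.8788

27.8788


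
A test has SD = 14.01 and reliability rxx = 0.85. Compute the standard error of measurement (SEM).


SEM = SD * sqrt(1 - rxx)
SEM = 14.01 * sqrt(1 - 0.85)
SEM = 14.01 * sqrt(0.15) = 14.01 * 0.387298
SEM = 5.426

5.426


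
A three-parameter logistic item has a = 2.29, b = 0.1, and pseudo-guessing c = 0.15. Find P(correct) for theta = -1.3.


logit = 2.29*(-1.3 - 0.1) = -3.206
P* = 1/(1 + exp(--3.206)) = 0.0389
P = 0.15 + (1 - 0.15) * 0.0389
P = 0.1831

0.1831


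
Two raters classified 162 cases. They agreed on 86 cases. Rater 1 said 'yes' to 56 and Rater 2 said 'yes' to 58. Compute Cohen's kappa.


P_o = 86/162 = 0.530864
P_e = (56*58 + 106*104) / 26244 = 0.54382
kappa = (P_o - P_e) / (1 - P_e)
kappa = (0.530864 - 0.54382) / (1 - 0.54382)
kappa = -0.0284

-0.0284


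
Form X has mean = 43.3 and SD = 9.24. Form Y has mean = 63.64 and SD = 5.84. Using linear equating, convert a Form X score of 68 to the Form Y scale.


slope = SD_Y / SD_X = 5.84 / 9.24 ~ 0.632
intercept = mean_Y - slope * mean_X = 63.64 - (5.84 / 9.24) * 43.3 ~ 36.2729
Y = slope * X + intercept. To avoid rounding drift from the rounded slope/intercept, evaluate the equivalent form Y = mean_Y + SD_Y * (X - mean_X) / SD_X at full precision:
Y = 63.64 + 5.84 * (68 - 43.3) / 9.24
Y = 63.64 + 5.84 * 24.7 / 9.24
Y = 63.64 + 144.248 / 9.24
Y = 63.64 + 15.6113
Y = 79.2513

79.2513


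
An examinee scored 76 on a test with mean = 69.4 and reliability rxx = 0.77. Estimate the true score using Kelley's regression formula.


T_est = rxx * X + (1 - rxx) * mean
T_est = 0.77 * 76 + 0.23 * 69.4
T_est = 58.52 + 15.962
T_est = 74.482

74.482


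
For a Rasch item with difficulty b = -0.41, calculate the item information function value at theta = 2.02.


P = 1/(1+exp(-(2.02--0.41))) = 0.9191
I = P*(1-P) = 0.9191 * 0.0809
I = 0.0744

0.0744


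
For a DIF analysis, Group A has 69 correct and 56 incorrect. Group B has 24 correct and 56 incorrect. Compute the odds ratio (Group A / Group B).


Odds_A = 69/56 = 1.2321
Odds_B = 24/56 = 0.4286
OR = Odds_A / Odds_B = 1.2321 / 0.4286
Exactly, OR = (69 * 56) / (56 * 24) = 3864 / 1344
OR = 2.875

2.875


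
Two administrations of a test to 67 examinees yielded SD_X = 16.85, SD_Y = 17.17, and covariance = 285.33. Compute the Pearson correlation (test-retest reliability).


r = cov(X,Y) / (SD_X * SD_Y)
r = 285.33 / (16.85 * 17.17)
r = 285.33 / 289.3145
r = 0.9862

0.9862


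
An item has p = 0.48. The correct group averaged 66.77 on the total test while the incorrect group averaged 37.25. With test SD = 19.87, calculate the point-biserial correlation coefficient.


q = 1 - p = 0.52
rpb = ((M1 - M0) / SD) * sqrt(p * q)
rpb = ((66.77 - 37.25) / 19.87) * sqrt(0.48 * 0.52)
rpb = 0.7422

0.7422


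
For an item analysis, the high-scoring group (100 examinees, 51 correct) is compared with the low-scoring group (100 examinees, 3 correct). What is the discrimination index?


p_upper = 51/100 = 0.51
p_lower = 3/100 = 0.03
D = 0.51 - 0.03 = 0.48

0.48


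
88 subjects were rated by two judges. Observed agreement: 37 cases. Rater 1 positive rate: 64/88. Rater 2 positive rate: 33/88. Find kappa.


P_o = 37/88 = 0.420455
P_e = (64*33 + 24*55) / 7744 = 0.443182
kappa = (P_o - P_e) / (1 - P_e)
kappa = (0.420455 - 0.443182) / (1 - 0.443182)
kappa = -0.0408

-0.0408


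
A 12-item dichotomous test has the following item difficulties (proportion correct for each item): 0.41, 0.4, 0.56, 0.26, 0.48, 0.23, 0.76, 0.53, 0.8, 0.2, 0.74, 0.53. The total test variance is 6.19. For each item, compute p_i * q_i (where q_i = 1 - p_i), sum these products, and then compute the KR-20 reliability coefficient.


For each item, compute p_i * q_i:
  Item 1: 0.41 * 0.59 = 0.2419
  Item 2: 0.4 * 0.6 = 0.24
  Item 3: 0.56 * 0.44 = 0.2464
  Item 4: 0.26 * 0.74 = 0.1924
  Item 5: 0.48 * 0.52 = 0.2496
  Item 6: 0.23 * 0.77 = 0.1771
  Item 7: 0.76 * 0.24 = 0.1824
  Item 8: 0.53 * 0.47 = 0.2491
  Item 9: 0.8 * 0.2 = 0.16
  Item 10: 0.2 * 0.8 = 0.16
  Item 11: 0.74 * 0.26 = 0.1924
  Item 12: 0.53 * 0.47 = 0.2491
Sum(p_i * q_i) = 0.2419 + 0.24 + 0.2464 + 0.1924 + 0.2496 + 0.1771 + 0.1824 + 0.2491 + 0.16 + 0.16 + 0.1924 + 0.2491 = 2.5404
KR-20 = (k/(k-1)) * (1 - Sum(p_i*q_i) / Var_total)
= (12/11) * (1 - 2.5404/6.19)
= 1.0909 * 0.5896
KR-20 = 0.6432

0.6432


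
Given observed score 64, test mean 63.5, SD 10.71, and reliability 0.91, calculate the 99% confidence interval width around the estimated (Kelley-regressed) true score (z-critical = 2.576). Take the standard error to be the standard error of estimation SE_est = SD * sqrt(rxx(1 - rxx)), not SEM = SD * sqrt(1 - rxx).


True score estimate = 0.91*64 + 0.09*63.5 = 63.955
SE_est = SD * sqrt(rxx * (1 - rxx)) = 10.71 * sqrt(0.91 * 0.09) = 10.71 * sqrt(0.0819) = 3.065007
CI = T_est +/- z * SE_est, so width = 2 * z * SE_est = 2 * 2.576 * 3.065007
Width = 15.7909

15.7909


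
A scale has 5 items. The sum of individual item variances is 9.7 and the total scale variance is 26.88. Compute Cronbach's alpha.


alpha = (k/(k-1)) * (1 - sum(si^2)/s_total^2)
= (5/4) * (1 - 9.7/26.88)
alpha = 0.7989

0.7989


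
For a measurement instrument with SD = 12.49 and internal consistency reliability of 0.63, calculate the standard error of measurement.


SEM = SD * sqrt(1 - rxx)
SEM = 12.49 * sqrt(1 - 0.63)
SEM = 12.49 * sqrt(0.37) = 12.49 * 0.608276
SEM = 7.5974

7.5974


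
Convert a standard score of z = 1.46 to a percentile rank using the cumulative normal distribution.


CDF(z) = 0.5 * (1 + erf(z/sqrt(2)))
erf(1.0324) = 0.8557
CDF = 0.9279
Percentile rank = 0.9279 * 100 = 92.79

92.79


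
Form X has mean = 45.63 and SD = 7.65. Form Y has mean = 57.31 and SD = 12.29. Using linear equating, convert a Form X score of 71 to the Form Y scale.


slope = SD_Y / SD_X = 12.29 / 7.65 ~ 1.6065
intercept = mean_Y - slope * mean_X = 57.31 - (12.29 / 7.65) * 45.63 ~ -15.9962
Y = slope * X + intercept. To avoid rounding drift from the rounded slope/intercept, evaluate the equivalent form Y = mean_Y + SD_Y * (X - mean_X) / SD_X at full precision:
Y = 57.31 + 12.29 * (71 - 45.63) / 7.65
Y = 57.31 + 12.29 * 25.37 / 7.65
Y = 57.31 + 311.7973 / 7.65
Y = 57.31 + 40.7578
Y = 98.0678

98.0678


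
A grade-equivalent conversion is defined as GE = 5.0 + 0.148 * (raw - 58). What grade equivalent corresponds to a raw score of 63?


raw - median = 63 - 58 = 5
slope * diff = 0.148 * 5 = 0.74
GE = 5.0 + 0.74
GE = 5.74

5.74


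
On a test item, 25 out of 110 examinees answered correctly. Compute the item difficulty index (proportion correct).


Item difficulty p = number correct / total examinees
p = 25 / 110
p = 0.2273

0.2273


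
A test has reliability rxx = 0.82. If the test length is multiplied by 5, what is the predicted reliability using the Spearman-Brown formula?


r_new = (n * rxx) / (1 + (n-1) * rxx)
r_new = (5 * 0.82) / (1 + 4 * 0.82)
r_new = 4.1 / 4.28
r_new = 0.9579

0.9579


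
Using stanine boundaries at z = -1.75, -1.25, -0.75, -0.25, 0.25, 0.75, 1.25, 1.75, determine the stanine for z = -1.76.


Stanine boundaries: [-1.75, -1.25, -0.75, -0.25, 0.25, 0.75, 1.25, 1.75]
z = -1.76
Check each boundary:
  z < -1.75
  z < -1.25
  z < -0.75
  z < -0.25
  z < 0.25
  z < 0.75
  z < 1.25
  z < 1.75
Highest qualifying boundary gives stanine = 1

1


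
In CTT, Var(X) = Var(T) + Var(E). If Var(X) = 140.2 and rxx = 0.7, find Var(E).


var_true = rxx * var_obs = 0.7 * 140.2 = 98.14
var_error = var_obs - var_true
var_error = 140.2 - 98.14
var_error = 42.06

42.06


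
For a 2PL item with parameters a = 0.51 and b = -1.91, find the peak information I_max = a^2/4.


For 2PL, max info at theta = b = -1.91
I_max = a^2 / 4 = 0.51^2 / 4
= 0.2601 / 4
I_max = 0.065

0.065


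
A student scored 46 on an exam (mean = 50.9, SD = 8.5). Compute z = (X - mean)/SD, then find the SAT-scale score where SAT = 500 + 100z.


z = (X - mean) / SD = (46 - 50.9) / 8.5
z = -4.9 / 8.5
z = -0.5765
SAT-scale = SAT = 500 + 100z
Carry z at full precision (z = -4.9 / 8.5) into the conversion:
SAT-scale = 500 + 100 * (-4.9 / 8.5) = 500 + -490 / 8.5
SAT-scale = 500 + -57.6471
SAT-scale = 442.3529

442.3529


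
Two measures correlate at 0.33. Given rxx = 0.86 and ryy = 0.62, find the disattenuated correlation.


r_corrected = rxy / sqrt(rxx * ryy)
= 0.33 / sqrt(0.86 * 0.62)
= 0.33 / sqrt(0.5332)
= 0.33 / 0.730205
r_corrected = 0.4519

0.4519


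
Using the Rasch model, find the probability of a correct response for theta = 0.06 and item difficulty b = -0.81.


theta - b = 0.06 - -0.81 = 0.87
exp(-(theta - b)) = exp(-0.87) = 0.419
P = 1 / (1 + 0.419)
P = 0.7047

0.7047


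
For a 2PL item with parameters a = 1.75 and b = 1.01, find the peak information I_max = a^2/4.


For 2PL, max info at theta = b = 1.01
I_max = a^2 / 4 = 1.75^2 / 4
= 3.0625 / 4
I_max = 0.7656

0.7656


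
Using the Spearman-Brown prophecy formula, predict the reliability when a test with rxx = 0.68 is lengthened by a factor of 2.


r_new = (n * rxx) / (1 + (n-1) * rxx)
r_new = (2 * 0.68) / (1 + 1 * 0.68)
r_new = 1.36 / 1.68
r_new = 0.8095

0.8095


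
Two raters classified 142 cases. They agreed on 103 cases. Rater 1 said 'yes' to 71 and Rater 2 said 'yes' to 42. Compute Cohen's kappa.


P_o = 103/142 = 0.725352
P_e = (71*42 + 71*100) / 20164 = 0.5
kappa = (P_o - P_e) / (1 - P_e)
kappa = (0.725352 - 0.5) / (1 - 0.5)
kappa = 0.4507

0.4507


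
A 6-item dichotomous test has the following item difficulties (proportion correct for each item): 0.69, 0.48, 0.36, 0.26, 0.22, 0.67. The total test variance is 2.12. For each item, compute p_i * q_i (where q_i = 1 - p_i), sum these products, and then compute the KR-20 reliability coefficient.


For each item, compute p_i * q_i:
  Item 1: 0.69 * 0.31 = 0.2139
  Item 2: 0.48 * 0.52 = 0.2496
  Item 3: 0.36 * 0.64 = 0.2304
  Item 4: 0.26 * 0.74 = 0.1924
  Item 5: 0.22 * 0.78 = 0.1716
  Item 6: 0.67 * 0.33 = 0.2211
Sum(p_i * q_i) = 0.2139 + 0.2496 + 0.2304 + 0.1924 + 0.1716 + 0.2211 = 1.279
KR-20 = (k/(k-1)) * (1 - Sum(p_i*q_i) / Var_total)
= (6/5) * (1 - 1.279/2.12)
= 1.2 * 0.3967
KR-20 = 0.476

0.476


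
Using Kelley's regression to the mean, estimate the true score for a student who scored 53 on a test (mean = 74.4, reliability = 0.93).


T_est = rxx * X + (1 - rxx) * mean
T_est = 0.93 * 53 + 0.07 * 74.4
T_est = 49.29 + 5.208
T_est = 54.498

54.498


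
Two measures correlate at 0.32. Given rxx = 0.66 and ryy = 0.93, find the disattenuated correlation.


r_corrected = rxy / sqrt(rxx * ryy)
= 0.32 / sqrt(0.66 * 0.93)
= 0.32 / sqrt(0.6138)
= 0.32 / 0.783454
r_corrected = 0.4084

0.4084


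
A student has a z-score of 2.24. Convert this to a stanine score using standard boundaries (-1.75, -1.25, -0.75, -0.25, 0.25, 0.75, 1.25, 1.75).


Stanine boundaries: [-1.75, -1.25, -0.75, -0.25, 0.25, 0.75, 1.25, 1.75]
z = 2.24
Check each boundary:
  z >= -1.75 -> could be stanine 2
  z >= -1.25 -> could be stanine 3
  z >= -0.75 -> could be stanine 4
  z >= -0.25 -> could be stanine 5
  z >= 0.25 -> could be stanine 6
  z >= 0.75 -> could be stanine 7
  z >= 1.25 -> could be stanine 8
  z >= 1.75 -> could be stanine 9
Highest qualifying boundary gives stanine = 9

9


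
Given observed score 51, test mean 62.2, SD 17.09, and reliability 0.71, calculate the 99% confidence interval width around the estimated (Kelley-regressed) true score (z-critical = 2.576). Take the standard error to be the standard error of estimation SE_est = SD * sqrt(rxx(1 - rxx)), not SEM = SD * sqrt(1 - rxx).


True score estimate = 0.71*51 + 0.29*62.2 = 54.248
SE_est = SD * sqrt(rxx * (1 - rxx)) = 17.09 * sqrt(0.71 * 0.29) = 17.09 * sqrt(0.2059) = 7.754793
CI = T_est +/- z * SE_est, so width = 2 * z * SE_est = 2 * 2.576 * 7.754793
Width = 39.9527

39.9527


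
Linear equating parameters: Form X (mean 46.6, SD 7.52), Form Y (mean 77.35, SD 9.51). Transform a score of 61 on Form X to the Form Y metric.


slope = SD_Y / SD_X = 9.51 / 7.52 ~ 1.2646
intercept = mean_Y - slope * mean_X = 77.35 - (9.51 / 7.52) * 46.6 ~ 18.4184
Y = slope * X + intercept. To avoid rounding drift from the rounded slope/intercept, evaluate the equivalent form Y = mean_Y + SD_Y * (X - mean_X) / SD_X at full precision:
Y = 77.35 + 9.51 * (61 - 46.6) / 7.52
Y = 77.35 + 9.51 * 14.4 / 7.52
Y = 77.35 + 136.944 / 7.52
Y = 77.35 + 18.2106
Y = 95.5606

95.5606


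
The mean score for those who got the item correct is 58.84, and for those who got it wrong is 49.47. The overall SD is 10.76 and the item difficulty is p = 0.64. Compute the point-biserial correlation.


q = 1 - p = 0.36
rpb = ((M1 - M0) / SD) * sqrt(p * q)
rpb = ((58.84 - 49.47) / 10.76) * sqrt(0.64 * 0.36)
rpb = 0.418

0.418


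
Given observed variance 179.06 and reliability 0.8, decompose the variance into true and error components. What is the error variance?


var_true = rxx * var_obs = 0.8 * 179.06 = 143.248
var_error = var_obs - var_true
var_error = 179.06 - 143.248
var_error = 35.812

35.812


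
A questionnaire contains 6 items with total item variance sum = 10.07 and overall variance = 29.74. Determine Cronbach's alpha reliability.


alpha = (k/(k-1)) * (1 - sum(si^2)/s_total^2)
= (6/5) * (1 - 10.07/29.74)
alpha = 0.7937

0.7937


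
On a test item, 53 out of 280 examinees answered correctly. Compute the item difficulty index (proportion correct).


Item difficulty p = number correct / total examinees
p = 53 / 280
p = 0.1893

0.1893


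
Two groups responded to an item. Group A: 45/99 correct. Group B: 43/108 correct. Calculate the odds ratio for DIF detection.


Odds_A = 45/54 = 0.8333
Odds_B = 43/65 = 0.6615
OR = Odds_A / Odds_B = 0.8333 / 0.6615
Exactly, OR = (45 * 65) / (54 * 43) = 2925 / 2322
OR = 1.2597

1.2597


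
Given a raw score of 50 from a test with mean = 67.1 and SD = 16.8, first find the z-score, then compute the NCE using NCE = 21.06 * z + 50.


z = (X - mean) / SD = (50 - 67.1) / 16.8
z = -17.1 / 16.8
z = -1.0179
NCE = NCE = 21.06z + 50
Carry z at full precision (z = -17.1 / 16.8) into the conversion:
NCE = 21.06 * (-17.1 / 16.8) + 50 = -360.126 / 16.8 + 50
NCE = -21.4361 + 50
NCE = 28.5639

28.5639


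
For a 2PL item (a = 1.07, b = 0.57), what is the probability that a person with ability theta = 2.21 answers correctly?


a*(theta - b) = 1.07 * (2.21 - 0.57) = 1.7548
exp(-1.7548) = 0.1729
P = 1 / (1 + 0.1729)
P = 0.8526

0.8526


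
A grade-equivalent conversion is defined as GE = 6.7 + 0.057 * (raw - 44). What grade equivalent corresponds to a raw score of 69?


raw - median = 69 - 44 = 25
slope * diff = 0.057 * 25 = 1.425
GE = 6.7 + 1.425
GE = 8.125

8.125


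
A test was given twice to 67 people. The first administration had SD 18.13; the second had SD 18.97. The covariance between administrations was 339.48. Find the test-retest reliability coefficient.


r = cov(X,Y) / (SD_X * SD_Y)
r = 339.48 / (18.13 * 18.97)
r = 339.48 / 343.9261
r = 0.9871

0.9871


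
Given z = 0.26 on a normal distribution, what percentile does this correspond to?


CDF(z) = 0.5 * (1 + erf(z/sqrt(2)))
erf(0.1838) = 0.2051
CDF = 0.6026
Percentile rank = 0.6026 * 100 = 60.26

60.26


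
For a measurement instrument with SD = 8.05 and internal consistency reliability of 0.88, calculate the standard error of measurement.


SEM = SD * sqrt(1 - rxx)
SEM = 8.05 * sqrt(1 - 0.88)
SEM = 8.05 * sqrt(0.12) = 8.05 * 0.34641
SEM = 2.7886

2.7886


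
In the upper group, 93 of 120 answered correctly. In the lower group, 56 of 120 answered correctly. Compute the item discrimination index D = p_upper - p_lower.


p_upper = 93/120 = 0.775
p_lower = 56/120 = 0.4667
D = 0.775 - 0.4667 = 0.3083

0.3083


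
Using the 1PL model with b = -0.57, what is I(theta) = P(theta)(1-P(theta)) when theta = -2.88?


P = 1/(1+exp(-(-2.88--0.57))) = 0.0903
I = P*(1-P) = 0.0903 * 0.9097
I = 0.0821

0.0821


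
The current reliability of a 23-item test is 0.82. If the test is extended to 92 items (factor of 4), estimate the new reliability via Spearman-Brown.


r_new = (n * rxx) / (1 + (n-1) * rxx)
r_new = (4 * 0.82) / (1 + 3 * 0.82)
r_new = 3.28 / 3.46
r_new = 0.948

0.948


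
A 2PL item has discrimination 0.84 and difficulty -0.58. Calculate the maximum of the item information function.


For 2PL, max info at theta = b = -0.58
I_max = a^2 / 4 = 0.84^2 / 4
= 0.7056 / 4
I_max = 0.1764

0.1764


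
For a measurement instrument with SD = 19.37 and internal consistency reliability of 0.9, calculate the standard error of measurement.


SEM = SD * sqrt(1 - rxx)
SEM = 19.37 * sqrt(1 - 0.9)
SEM = 19.37 * sqrt(0.1) = 19.37 * 0.316228
SEM = 6.1253

6.1253


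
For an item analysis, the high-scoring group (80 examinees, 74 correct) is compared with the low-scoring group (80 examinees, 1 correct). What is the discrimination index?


p_upper = 74/80 = 0.925
p_lower = 1/80 = 0.0125
D = 0.925 - 0.0125 = 0.9125

0.9125


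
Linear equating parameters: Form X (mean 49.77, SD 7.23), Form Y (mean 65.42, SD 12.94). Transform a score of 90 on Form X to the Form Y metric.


slope = SD_Y / SD_X = 12.94 / 7.23 ~ 1.7898
intercept = mean_Y - slope * mean_X = 65.42 - (12.94 / 7.23) * 49.77 ~ -23.6566
Y = slope * X + intercept. To avoid rounding drift from the rounded slope/intercept, evaluate the equivalent form Y = mean_Y + SD_Y * (X - mean_X) / SD_X at full precision:
Y = 65.42 + 12.94 * (90 - 49.77) / 7.23
Y = 65.42 + 12.94 * 40.23 / 7.23
Y = 65.42 + 520.5762 / 7.23
Y = 65.42 + 72.0022
Y = 137.4222

137.4222


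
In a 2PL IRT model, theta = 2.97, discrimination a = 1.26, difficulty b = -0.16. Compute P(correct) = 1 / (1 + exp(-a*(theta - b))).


a*(theta - b) = 1.26 * (2.97 - -0.16) = 3.9438
exp(-3.9438) = 0.0194
P = 1 / (1 + 0.0194)
P = 0.981

0.981


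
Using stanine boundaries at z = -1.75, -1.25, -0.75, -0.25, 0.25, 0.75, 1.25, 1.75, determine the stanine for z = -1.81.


Stanine boundaries: [-1.75, -1.25, -0.75, -0.25, 0.25, 0.75, 1.25, 1.75]
z = -1.81
Check each boundary:
  z < -1.75
  z < -1.25
  z < -0.75
  z < -0.25
  z < 0.25
  z < 0.75
  z < 1.25
  z < 1.75
Highest qualifying boundary gives stanine = 1

1


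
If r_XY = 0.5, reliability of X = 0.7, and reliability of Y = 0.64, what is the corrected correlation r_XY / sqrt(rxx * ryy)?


r_corrected = rxy / sqrt(rxx * ryy)
= 0.5 / sqrt(0.7 * 0.64)
= 0.5 / sqrt(0.448)
= 0.5 / 0.669328
r_corrected = 0.747

0.747


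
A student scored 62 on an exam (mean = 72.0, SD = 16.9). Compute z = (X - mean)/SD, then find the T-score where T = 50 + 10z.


z = (X - mean) / SD = (62 - 72.0) / 16.9
z = -10.0 / 16.9
z = -0.5917
T-score = T = 50 + 10z
Carry z at full precision (z = -10.0 / 16.9) into the conversion:
T-score = 50 + 10 * (-10.0 / 16.9) = 50 + -100 / 16.9
T-score = 50 + -5.9172
T-score = 44.0828

44.0828


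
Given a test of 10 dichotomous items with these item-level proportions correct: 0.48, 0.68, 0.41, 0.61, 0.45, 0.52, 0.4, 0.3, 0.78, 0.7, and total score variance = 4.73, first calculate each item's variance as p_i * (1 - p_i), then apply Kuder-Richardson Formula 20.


For each item, compute p_i * q_i:
  Item 1: 0.48 * 0.52 = 0.2496
  Item 2: 0.68 * 0.32 = 0.2176
  Item 3: 0.41 * 0.59 = 0.2419
  Item 4: 0.61 * 0.39 = 0.2379
  Item 5: 0.45 * 0.55 = 0.2475
  Item 6: 0.52 * 0.48 = 0.2496
  Item 7: 0.4 * 0.6 = 0.24
  Item 8: 0.3 * 0.7 = 0.21
  Item 9: 0.78 * 0.22 = 0.1716
  Item 10: 0.7 * 0.3 = 0.21
Sum(p_i * q_i) = 0.2496 + 0.2176 + 0.2419 + 0.2379 + 0.2475 + 0.2496 + 0.24 + 0.21 + 0.1716 + 0.21 = 2.2757
KR-20 = (k/(k-1)) * (1 - Sum(p_i*q_i) / Var_total)
= (10/9) * (1 - 2.2757/4.73)
= 1.1111 * 0.5189
KR-20 = 0.5765

0.5765


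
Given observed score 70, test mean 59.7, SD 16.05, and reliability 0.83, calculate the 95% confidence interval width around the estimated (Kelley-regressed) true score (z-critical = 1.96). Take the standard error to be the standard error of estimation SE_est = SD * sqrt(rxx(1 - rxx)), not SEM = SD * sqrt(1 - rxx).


True score estimate = 0.83*70 + 0.17*59.7 = 68.249
SE_est = SD * sqrt(rxx * (1 - rxx)) = 16.05 * sqrt(0.83 * 0.17) = 16.05 * sqrt(0.1411) = 6.028906
CI = T_est +/- z * SE_est, so width = 2 * z * SE_est = 2 * 1.96 * 6.028906
Width = 23.6333

23.6333


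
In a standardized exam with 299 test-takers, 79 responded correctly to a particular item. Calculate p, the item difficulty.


Item difficulty p = number correct / total examinees
p = 79 / 299
p = 0.2642

0.2642


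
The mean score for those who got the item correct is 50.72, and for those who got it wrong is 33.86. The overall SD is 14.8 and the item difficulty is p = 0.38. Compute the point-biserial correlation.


q = 1 - p = 0.62
rpb = ((M1 - M0) / SD) * sqrt(p * q)
rpb = ((50.72 - 33.86) / 14.8) * sqrt(0.38 * 0.62)
rpb = 0.5529

0.5529


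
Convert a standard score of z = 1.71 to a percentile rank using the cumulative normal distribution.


CDF(z) = 0.5 * (1 + erf(z/sqrt(2)))
erf(1.2092) = 0.9127
CDF = 0.9564
Percentile rank = 0.9564 * 100 = 95.64

95.64


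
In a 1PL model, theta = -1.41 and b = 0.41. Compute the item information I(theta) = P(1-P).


P = 1/(1+exp(-(-1.41-0.41))) = 0.1394
I = P*(1-P) = 0.1394 * 0.8606
I = 0.12

0.12


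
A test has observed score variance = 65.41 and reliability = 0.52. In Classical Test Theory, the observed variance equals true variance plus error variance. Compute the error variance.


var_true = rxx * var_obs = 0.52 * 65.41 = 34.0132
var_error = var_obs - var_true
var_error = 65.41 - 34.0132
var_error = 31.3968

31.3968


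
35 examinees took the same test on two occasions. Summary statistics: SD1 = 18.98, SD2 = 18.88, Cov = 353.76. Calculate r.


r = cov(X,Y) / (SD_X * SD_Y)
r = 353.76 / (18.98 * 18.88)
r = 353.76 / 358.3424
r = 0.9872

0.9872


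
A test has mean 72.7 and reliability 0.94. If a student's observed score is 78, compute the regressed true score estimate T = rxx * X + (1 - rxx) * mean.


T_est = rxx * X + (1 - rxx) * mean
T_est = 0.94 * 78 + 0.06 * 72.7
T_est = 73.32 + 4.362
T_est = 77.682

77.682


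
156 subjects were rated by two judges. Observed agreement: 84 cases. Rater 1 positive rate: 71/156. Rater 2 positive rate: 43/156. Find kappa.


P_o = 84/156 = 0.538462
P_e = (71*43 + 85*113) / 24336 = 0.520135
kappa = (P_o - P_e) / (1 - P_e)
kappa = (0.538462 - 0.520135) / (1 - 0.520135)
kappa = 0.0382

0.0382


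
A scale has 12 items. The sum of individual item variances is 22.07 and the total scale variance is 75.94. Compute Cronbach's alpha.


alpha = (k/(k-1)) * (1 - sum(si^2)/s_total^2)
= (12/11) * (1 - 22.07/75.94)
alpha = 0.7739

0.7739


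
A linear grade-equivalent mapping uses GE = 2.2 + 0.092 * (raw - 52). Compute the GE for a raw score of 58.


raw - median = 58 - 52 = 6
slope * diff = 0.092 * 6 = 0.552
GE = 2.2 + 0.552
GE = 2.752

2.752


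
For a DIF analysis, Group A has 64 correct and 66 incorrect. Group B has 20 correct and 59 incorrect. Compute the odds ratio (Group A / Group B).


Odds_A = 64/66 = 0.9697
Odds_B = 20/59 = 0.339
OR = Odds_A / Odds_B = 0.9697 / 0.339
Exactly, OR = (64 * 59) / (66 * 20) = 3776 / 1320
OR = 2.8606

2.8606


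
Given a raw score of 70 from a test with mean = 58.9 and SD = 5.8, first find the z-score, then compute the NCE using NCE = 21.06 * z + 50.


z = (X - mean) / SD = (70 - 58.9) / 5.8
z = 11.1 / 5.8
z = 1.9138
NCE = NCE = 21.06z + 50
Carry z at full precision (z = 11.1 / 5.8) into the conversion:
NCE = 21.06 * (11.1 / 5.8) + 50 = 233.766 / 5.8 + 50
NCE = 40.3045 + 50
NCE = 90.3045

90.3045


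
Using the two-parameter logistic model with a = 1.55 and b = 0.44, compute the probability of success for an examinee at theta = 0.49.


a*(theta - b) = 1.55 * (0.49 - 0.44) = 0.0775
exp(-0.0775) = 0.9254
P = 1 / (1 + 0.9254)
P = 0.5194

0.5194


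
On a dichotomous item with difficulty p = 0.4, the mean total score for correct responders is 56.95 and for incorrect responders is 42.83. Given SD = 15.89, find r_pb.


q = 1 - p = 0.6
rpb = ((M1 - M0) / SD) * sqrt(p * q)
rpb = ((56.95 - 42.83) / 15.89) * sqrt(0.4 * 0.6)
rpb = 0.4353

0.4353


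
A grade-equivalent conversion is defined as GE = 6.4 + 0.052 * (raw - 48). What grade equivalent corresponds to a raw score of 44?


raw - median = 44 - 48 = -4
slope * diff = 0.052 * -4 = -0.208
GE = 6.4 + -0.208
GE = 6.192

6.192


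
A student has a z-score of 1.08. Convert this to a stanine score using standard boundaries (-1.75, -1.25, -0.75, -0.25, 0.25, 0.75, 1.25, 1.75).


Stanine boundaries: [-1.75, -1.25, -0.75, -0.25, 0.25, 0.75, 1.25, 1.75]
z = 1.08
Check each boundary:
  z >= -1.75 -> could be stanine 2
  z >= -1.25 -> could be stanine 3
  z >= -0.75 -> could be stanine 4
  z >= -0.25 -> could be stanine 5
  z >= 0.25 -> could be stanine 6
  z >= 0.75 -> could be stanine 7
  z < 1.25
  z < 1.75
Highest qualifying boundary gives stanine = 7

7


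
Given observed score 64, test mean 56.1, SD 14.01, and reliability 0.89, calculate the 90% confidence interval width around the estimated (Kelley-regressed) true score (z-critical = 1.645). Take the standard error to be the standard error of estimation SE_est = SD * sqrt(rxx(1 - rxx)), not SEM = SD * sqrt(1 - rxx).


True score estimate = 0.89*64 + 0.11*56.1 = 63.131
SE_est = SD * sqrt(rxx * (1 - rxx)) = 14.01 * sqrt(0.89 * 0.11) = 14.01 * sqrt(0.0979) = 4.383585
CI = T_est +/- z * SE_est, so width = 2 * z * SE_est = 2 * 1.645 * 4.383585
Width = 14.422

14.422


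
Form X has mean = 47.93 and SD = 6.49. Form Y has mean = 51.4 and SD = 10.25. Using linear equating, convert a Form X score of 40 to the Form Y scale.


slope = SD_Y / SD_X = 10.25 / 6.49 ~ 1.5794
intercept = mean_Y - slope * mean_X = 51.4 - (10.25 / 6.49) * 47.93 ~ -24.2984
Y = slope * X + intercept. To avoid rounding drift from the rounded slope/intercept, evaluate the equivalent form Y = mean_Y + SD_Y * (X - mean_X) / SD_X at full precision:
Y = 51.4 + 10.25 * (40 - 47.93) / 6.49
Y = 51.4 - 10.25 * 7.93 / 6.49
Y = 51.4 - 81.2825 / 6.49
Y = 51.4 - 12.5243
Y = 38.8757

38.8757


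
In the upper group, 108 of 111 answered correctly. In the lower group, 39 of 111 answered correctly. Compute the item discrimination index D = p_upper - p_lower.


p_upper = 108/111 = 0.973
p_lower = 39/111 = 0.3514
D = 0.973 - 0.3514 = 0.6216

0.6216


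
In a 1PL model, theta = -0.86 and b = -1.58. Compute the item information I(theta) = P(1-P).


P = 1/(1+exp(-(-0.86--1.58))) = 0.6726
I = P*(1-P) = 0.6726 * 0.3274
I = 0.2202

0.2202


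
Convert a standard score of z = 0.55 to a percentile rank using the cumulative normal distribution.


CDF(z) = 0.5 * (1 + erf(z/sqrt(2)))
erf(0.3889) = 0.4177
CDF = 0.7088
Percentile rank = 0.7088 * 100 = 70.88

70.88


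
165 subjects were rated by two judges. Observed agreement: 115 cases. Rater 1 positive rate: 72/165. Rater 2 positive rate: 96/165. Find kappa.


P_o = 115/165 = 0.69697
P_e = (72*96 + 93*69) / 27225 = 0.489587
kappa = (P_o - P_e) / (1 - P_e)
kappa = (0.69697 - 0.489587) / (1 - 0.489587)
kappa = 0.4063

0.4063


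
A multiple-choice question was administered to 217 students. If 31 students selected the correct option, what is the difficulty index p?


Item difficulty p = number correct / total examinees
p = 31 / 217
p = 0.1429

0.1429


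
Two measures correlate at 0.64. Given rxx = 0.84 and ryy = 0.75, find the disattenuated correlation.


r_corrected = rxy / sqrt(rxx * ryy)
= 0.64 / sqrt(0.84 * 0.75)
= 0.64 / sqrt(0.63)
= 0.64 / 0.793725
r_corrected = 0.8063

0.8063


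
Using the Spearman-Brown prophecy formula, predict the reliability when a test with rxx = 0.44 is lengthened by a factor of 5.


r_new = (n * rxx) / (1 + (n-1) * rxx)
r_new = (5 * 0.44) / (1 + 4 * 0.44)
r_new = 2.2 / 2.76
r_new = 0.7971

0.7971


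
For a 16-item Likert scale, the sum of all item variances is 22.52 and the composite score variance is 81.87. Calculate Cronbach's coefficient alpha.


alpha = (k/(k-1)) * (1 - sum(si^2)/s_total^2)
= (16/15) * (1 - 22.52/81.87)
alpha = 0.7733

0.7733


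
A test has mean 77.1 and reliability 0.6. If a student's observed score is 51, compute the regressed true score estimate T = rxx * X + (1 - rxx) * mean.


T_est = rxx * X + (1 - rxx) * mean
T_est = 0.6 * 51 + 0.4 * 77.1
T_est = 30.6 + 30.84
T_est = 61.44

61.44


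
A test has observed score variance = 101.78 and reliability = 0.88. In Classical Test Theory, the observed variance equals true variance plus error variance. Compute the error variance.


var_true = rxx * var_obs = 0.88 * 101.78 = 89.5664
var_error = var_obs - var_true
var_error = 101.78 - 89.5664
var_error = 12.2136

12.2136


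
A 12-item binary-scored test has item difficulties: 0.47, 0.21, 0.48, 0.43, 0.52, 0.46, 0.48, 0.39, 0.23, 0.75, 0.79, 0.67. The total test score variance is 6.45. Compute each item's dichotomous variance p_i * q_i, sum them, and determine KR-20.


For each item, compute p_i * q_i:
  Item 1: 0.47 * 0.53 = 0.2491
  Item 2: 0.21 * 0.79 = 0.1659
  Item 3: 0.48 * 0.52 = 0.2496
  Item 4: 0.43 * 0.57 = 0.2451
  Item 5: 0.52 * 0.48 = 0.2496
  Item 6: 0.46 * 0.54 = 0.2484
  Item 7: 0.48 * 0.52 = 0.2496
  Item 8: 0.39 * 0.61 = 0.2379
  Item 9: 0.23 * 0.77 = 0.1771
  Item 10: 0.75 * 0.25 = 0.1875
  Item 11: 0.79 * 0.21 = 0.1659
  Item 12: 0.67 * 0.33 = 0.2211
Sum(p_i * q_i) = 0.2491 + 0.1659 + 0.2496 + 0.2451 + 0.2496 + 0.2484 + 0.2496 + 0.2379 + 0.1771 + 0.1875 + 0.1659 + 0.2211 = 2.6468
KR-20 = (k/(k-1)) * (1 - Sum(p_i*q_i) / Var_total)
= (12/11) * (1 - 2.6468/6.45)
= 1.0909 * 0.5896
KR-20 = 0.6432

0.6432


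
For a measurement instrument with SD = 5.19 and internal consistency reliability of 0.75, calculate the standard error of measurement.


SEM = SD * sqrt(1 - rxx)
SEM = 5.19 * sqrt(1 - 0.75)
SEM = 5.19 * sqrt(0.25) = 5.19 * 0.5
SEM = 2.595

2.595


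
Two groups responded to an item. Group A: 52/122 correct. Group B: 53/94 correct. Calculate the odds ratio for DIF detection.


Odds_A = 52/70 = 0.7429
Odds_B = 53/41 = 1.2927
OR = Odds_A / Odds_B = 0.7429 / 1.2927
Exactly, OR = (52 * 41) / (70 * 53) = 2132 / 3710
OR = 0.5747

0.5747


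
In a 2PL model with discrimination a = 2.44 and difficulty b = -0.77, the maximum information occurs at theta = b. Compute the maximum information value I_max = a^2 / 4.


For 2PL, max info at theta = b = -0.77
I_max = a^2 / 4 = 2.44^2 / 4
= 5.9536 / 4
I_max = 1.4884

1.4884


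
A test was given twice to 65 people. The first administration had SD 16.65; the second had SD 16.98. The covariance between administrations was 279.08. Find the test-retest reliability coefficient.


r = cov(X,Y) / (SD_X * SD_Y)
r = 279.08 / (16.65 * 16.98)
r = 279.08 / 282.717
r = 0.9871

0.9871
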